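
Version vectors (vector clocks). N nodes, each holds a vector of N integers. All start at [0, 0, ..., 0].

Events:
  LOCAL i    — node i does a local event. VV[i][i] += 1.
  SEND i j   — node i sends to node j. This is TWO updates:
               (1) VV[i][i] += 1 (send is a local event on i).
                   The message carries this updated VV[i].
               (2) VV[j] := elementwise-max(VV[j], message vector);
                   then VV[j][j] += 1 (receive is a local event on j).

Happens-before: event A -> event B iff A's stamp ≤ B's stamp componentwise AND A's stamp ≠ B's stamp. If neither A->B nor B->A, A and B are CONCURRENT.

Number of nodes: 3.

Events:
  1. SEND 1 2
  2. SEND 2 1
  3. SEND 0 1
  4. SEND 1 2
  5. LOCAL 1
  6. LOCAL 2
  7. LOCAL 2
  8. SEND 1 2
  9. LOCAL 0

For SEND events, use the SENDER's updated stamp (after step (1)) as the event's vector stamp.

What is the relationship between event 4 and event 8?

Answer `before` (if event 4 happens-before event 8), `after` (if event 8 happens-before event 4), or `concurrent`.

Initial: VV[0]=[0, 0, 0]
Initial: VV[1]=[0, 0, 0]
Initial: VV[2]=[0, 0, 0]
Event 1: SEND 1->2: VV[1][1]++ -> VV[1]=[0, 1, 0], msg_vec=[0, 1, 0]; VV[2]=max(VV[2],msg_vec) then VV[2][2]++ -> VV[2]=[0, 1, 1]
Event 2: SEND 2->1: VV[2][2]++ -> VV[2]=[0, 1, 2], msg_vec=[0, 1, 2]; VV[1]=max(VV[1],msg_vec) then VV[1][1]++ -> VV[1]=[0, 2, 2]
Event 3: SEND 0->1: VV[0][0]++ -> VV[0]=[1, 0, 0], msg_vec=[1, 0, 0]; VV[1]=max(VV[1],msg_vec) then VV[1][1]++ -> VV[1]=[1, 3, 2]
Event 4: SEND 1->2: VV[1][1]++ -> VV[1]=[1, 4, 2], msg_vec=[1, 4, 2]; VV[2]=max(VV[2],msg_vec) then VV[2][2]++ -> VV[2]=[1, 4, 3]
Event 5: LOCAL 1: VV[1][1]++ -> VV[1]=[1, 5, 2]
Event 6: LOCAL 2: VV[2][2]++ -> VV[2]=[1, 4, 4]
Event 7: LOCAL 2: VV[2][2]++ -> VV[2]=[1, 4, 5]
Event 8: SEND 1->2: VV[1][1]++ -> VV[1]=[1, 6, 2], msg_vec=[1, 6, 2]; VV[2]=max(VV[2],msg_vec) then VV[2][2]++ -> VV[2]=[1, 6, 6]
Event 9: LOCAL 0: VV[0][0]++ -> VV[0]=[2, 0, 0]
Event 4 stamp: [1, 4, 2]
Event 8 stamp: [1, 6, 2]
[1, 4, 2] <= [1, 6, 2]? True
[1, 6, 2] <= [1, 4, 2]? False
Relation: before

Answer: before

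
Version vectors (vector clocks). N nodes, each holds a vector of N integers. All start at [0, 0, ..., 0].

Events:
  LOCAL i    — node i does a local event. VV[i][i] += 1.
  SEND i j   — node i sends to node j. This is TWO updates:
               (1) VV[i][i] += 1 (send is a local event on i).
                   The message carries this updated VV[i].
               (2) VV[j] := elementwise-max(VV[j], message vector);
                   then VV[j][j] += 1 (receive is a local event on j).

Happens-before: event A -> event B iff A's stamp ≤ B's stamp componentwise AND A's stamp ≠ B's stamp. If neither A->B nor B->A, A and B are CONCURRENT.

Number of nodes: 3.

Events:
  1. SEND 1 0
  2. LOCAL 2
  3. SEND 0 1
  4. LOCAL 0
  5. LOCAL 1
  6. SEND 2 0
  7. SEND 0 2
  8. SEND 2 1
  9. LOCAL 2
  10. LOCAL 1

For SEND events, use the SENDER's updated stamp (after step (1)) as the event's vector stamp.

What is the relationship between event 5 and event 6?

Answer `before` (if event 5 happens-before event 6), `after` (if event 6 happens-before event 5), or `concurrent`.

Initial: VV[0]=[0, 0, 0]
Initial: VV[1]=[0, 0, 0]
Initial: VV[2]=[0, 0, 0]
Event 1: SEND 1->0: VV[1][1]++ -> VV[1]=[0, 1, 0], msg_vec=[0, 1, 0]; VV[0]=max(VV[0],msg_vec) then VV[0][0]++ -> VV[0]=[1, 1, 0]
Event 2: LOCAL 2: VV[2][2]++ -> VV[2]=[0, 0, 1]
Event 3: SEND 0->1: VV[0][0]++ -> VV[0]=[2, 1, 0], msg_vec=[2, 1, 0]; VV[1]=max(VV[1],msg_vec) then VV[1][1]++ -> VV[1]=[2, 2, 0]
Event 4: LOCAL 0: VV[0][0]++ -> VV[0]=[3, 1, 0]
Event 5: LOCAL 1: VV[1][1]++ -> VV[1]=[2, 3, 0]
Event 6: SEND 2->0: VV[2][2]++ -> VV[2]=[0, 0, 2], msg_vec=[0, 0, 2]; VV[0]=max(VV[0],msg_vec) then VV[0][0]++ -> VV[0]=[4, 1, 2]
Event 7: SEND 0->2: VV[0][0]++ -> VV[0]=[5, 1, 2], msg_vec=[5, 1, 2]; VV[2]=max(VV[2],msg_vec) then VV[2][2]++ -> VV[2]=[5, 1, 3]
Event 8: SEND 2->1: VV[2][2]++ -> VV[2]=[5, 1, 4], msg_vec=[5, 1, 4]; VV[1]=max(VV[1],msg_vec) then VV[1][1]++ -> VV[1]=[5, 4, 4]
Event 9: LOCAL 2: VV[2][2]++ -> VV[2]=[5, 1, 5]
Event 10: LOCAL 1: VV[1][1]++ -> VV[1]=[5, 5, 4]
Event 5 stamp: [2, 3, 0]
Event 6 stamp: [0, 0, 2]
[2, 3, 0] <= [0, 0, 2]? False
[0, 0, 2] <= [2, 3, 0]? False
Relation: concurrent

Answer: concurrent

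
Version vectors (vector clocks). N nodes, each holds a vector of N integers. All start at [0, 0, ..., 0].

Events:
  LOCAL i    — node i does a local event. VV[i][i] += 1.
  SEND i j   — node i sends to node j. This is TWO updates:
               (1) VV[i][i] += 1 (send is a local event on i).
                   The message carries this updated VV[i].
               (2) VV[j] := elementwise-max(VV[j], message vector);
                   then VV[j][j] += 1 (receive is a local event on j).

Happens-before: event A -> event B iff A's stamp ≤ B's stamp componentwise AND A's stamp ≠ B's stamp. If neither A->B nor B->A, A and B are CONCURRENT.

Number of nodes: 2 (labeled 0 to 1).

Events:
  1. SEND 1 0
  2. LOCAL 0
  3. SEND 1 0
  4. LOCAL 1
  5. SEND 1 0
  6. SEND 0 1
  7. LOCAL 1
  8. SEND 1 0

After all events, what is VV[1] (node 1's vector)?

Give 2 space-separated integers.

Answer: 5 7

Derivation:
Initial: VV[0]=[0, 0]
Initial: VV[1]=[0, 0]
Event 1: SEND 1->0: VV[1][1]++ -> VV[1]=[0, 1], msg_vec=[0, 1]; VV[0]=max(VV[0],msg_vec) then VV[0][0]++ -> VV[0]=[1, 1]
Event 2: LOCAL 0: VV[0][0]++ -> VV[0]=[2, 1]
Event 3: SEND 1->0: VV[1][1]++ -> VV[1]=[0, 2], msg_vec=[0, 2]; VV[0]=max(VV[0],msg_vec) then VV[0][0]++ -> VV[0]=[3, 2]
Event 4: LOCAL 1: VV[1][1]++ -> VV[1]=[0, 3]
Event 5: SEND 1->0: VV[1][1]++ -> VV[1]=[0, 4], msg_vec=[0, 4]; VV[0]=max(VV[0],msg_vec) then VV[0][0]++ -> VV[0]=[4, 4]
Event 6: SEND 0->1: VV[0][0]++ -> VV[0]=[5, 4], msg_vec=[5, 4]; VV[1]=max(VV[1],msg_vec) then VV[1][1]++ -> VV[1]=[5, 5]
Event 7: LOCAL 1: VV[1][1]++ -> VV[1]=[5, 6]
Event 8: SEND 1->0: VV[1][1]++ -> VV[1]=[5, 7], msg_vec=[5, 7]; VV[0]=max(VV[0],msg_vec) then VV[0][0]++ -> VV[0]=[6, 7]
Final vectors: VV[0]=[6, 7]; VV[1]=[5, 7]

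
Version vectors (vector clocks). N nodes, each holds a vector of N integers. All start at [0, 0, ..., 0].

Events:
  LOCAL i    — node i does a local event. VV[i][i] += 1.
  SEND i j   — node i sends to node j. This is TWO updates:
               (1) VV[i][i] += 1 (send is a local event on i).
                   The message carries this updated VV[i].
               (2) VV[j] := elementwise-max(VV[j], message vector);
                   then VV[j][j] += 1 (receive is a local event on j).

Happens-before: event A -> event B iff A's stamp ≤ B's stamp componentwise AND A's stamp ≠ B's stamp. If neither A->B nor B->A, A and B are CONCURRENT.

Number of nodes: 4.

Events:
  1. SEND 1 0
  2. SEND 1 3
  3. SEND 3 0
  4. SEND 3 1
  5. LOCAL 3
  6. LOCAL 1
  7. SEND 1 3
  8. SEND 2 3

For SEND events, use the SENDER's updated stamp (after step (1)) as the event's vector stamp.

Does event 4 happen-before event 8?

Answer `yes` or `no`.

Initial: VV[0]=[0, 0, 0, 0]
Initial: VV[1]=[0, 0, 0, 0]
Initial: VV[2]=[0, 0, 0, 0]
Initial: VV[3]=[0, 0, 0, 0]
Event 1: SEND 1->0: VV[1][1]++ -> VV[1]=[0, 1, 0, 0], msg_vec=[0, 1, 0, 0]; VV[0]=max(VV[0],msg_vec) then VV[0][0]++ -> VV[0]=[1, 1, 0, 0]
Event 2: SEND 1->3: VV[1][1]++ -> VV[1]=[0, 2, 0, 0], msg_vec=[0, 2, 0, 0]; VV[3]=max(VV[3],msg_vec) then VV[3][3]++ -> VV[3]=[0, 2, 0, 1]
Event 3: SEND 3->0: VV[3][3]++ -> VV[3]=[0, 2, 0, 2], msg_vec=[0, 2, 0, 2]; VV[0]=max(VV[0],msg_vec) then VV[0][0]++ -> VV[0]=[2, 2, 0, 2]
Event 4: SEND 3->1: VV[3][3]++ -> VV[3]=[0, 2, 0, 3], msg_vec=[0, 2, 0, 3]; VV[1]=max(VV[1],msg_vec) then VV[1][1]++ -> VV[1]=[0, 3, 0, 3]
Event 5: LOCAL 3: VV[3][3]++ -> VV[3]=[0, 2, 0, 4]
Event 6: LOCAL 1: VV[1][1]++ -> VV[1]=[0, 4, 0, 3]
Event 7: SEND 1->3: VV[1][1]++ -> VV[1]=[0, 5, 0, 3], msg_vec=[0, 5, 0, 3]; VV[3]=max(VV[3],msg_vec) then VV[3][3]++ -> VV[3]=[0, 5, 0, 5]
Event 8: SEND 2->3: VV[2][2]++ -> VV[2]=[0, 0, 1, 0], msg_vec=[0, 0, 1, 0]; VV[3]=max(VV[3],msg_vec) then VV[3][3]++ -> VV[3]=[0, 5, 1, 6]
Event 4 stamp: [0, 2, 0, 3]
Event 8 stamp: [0, 0, 1, 0]
[0, 2, 0, 3] <= [0, 0, 1, 0]? False. Equal? False. Happens-before: False

Answer: no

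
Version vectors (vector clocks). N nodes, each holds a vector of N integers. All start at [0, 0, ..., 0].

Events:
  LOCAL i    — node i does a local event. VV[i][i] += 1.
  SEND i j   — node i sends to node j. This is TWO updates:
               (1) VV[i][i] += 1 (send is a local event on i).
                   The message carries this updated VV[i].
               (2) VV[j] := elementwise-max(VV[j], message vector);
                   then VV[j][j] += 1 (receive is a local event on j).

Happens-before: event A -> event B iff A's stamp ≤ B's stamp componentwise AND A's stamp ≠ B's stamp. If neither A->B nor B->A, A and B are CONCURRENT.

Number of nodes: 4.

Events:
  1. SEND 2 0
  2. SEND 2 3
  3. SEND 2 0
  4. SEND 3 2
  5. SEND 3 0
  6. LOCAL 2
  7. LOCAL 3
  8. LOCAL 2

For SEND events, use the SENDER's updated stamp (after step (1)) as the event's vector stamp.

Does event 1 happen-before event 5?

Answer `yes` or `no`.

Initial: VV[0]=[0, 0, 0, 0]
Initial: VV[1]=[0, 0, 0, 0]
Initial: VV[2]=[0, 0, 0, 0]
Initial: VV[3]=[0, 0, 0, 0]
Event 1: SEND 2->0: VV[2][2]++ -> VV[2]=[0, 0, 1, 0], msg_vec=[0, 0, 1, 0]; VV[0]=max(VV[0],msg_vec) then VV[0][0]++ -> VV[0]=[1, 0, 1, 0]
Event 2: SEND 2->3: VV[2][2]++ -> VV[2]=[0, 0, 2, 0], msg_vec=[0, 0, 2, 0]; VV[3]=max(VV[3],msg_vec) then VV[3][3]++ -> VV[3]=[0, 0, 2, 1]
Event 3: SEND 2->0: VV[2][2]++ -> VV[2]=[0, 0, 3, 0], msg_vec=[0, 0, 3, 0]; VV[0]=max(VV[0],msg_vec) then VV[0][0]++ -> VV[0]=[2, 0, 3, 0]
Event 4: SEND 3->2: VV[3][3]++ -> VV[3]=[0, 0, 2, 2], msg_vec=[0, 0, 2, 2]; VV[2]=max(VV[2],msg_vec) then VV[2][2]++ -> VV[2]=[0, 0, 4, 2]
Event 5: SEND 3->0: VV[3][3]++ -> VV[3]=[0, 0, 2, 3], msg_vec=[0, 0, 2, 3]; VV[0]=max(VV[0],msg_vec) then VV[0][0]++ -> VV[0]=[3, 0, 3, 3]
Event 6: LOCAL 2: VV[2][2]++ -> VV[2]=[0, 0, 5, 2]
Event 7: LOCAL 3: VV[3][3]++ -> VV[3]=[0, 0, 2, 4]
Event 8: LOCAL 2: VV[2][2]++ -> VV[2]=[0, 0, 6, 2]
Event 1 stamp: [0, 0, 1, 0]
Event 5 stamp: [0, 0, 2, 3]
[0, 0, 1, 0] <= [0, 0, 2, 3]? True. Equal? False. Happens-before: True

Answer: yes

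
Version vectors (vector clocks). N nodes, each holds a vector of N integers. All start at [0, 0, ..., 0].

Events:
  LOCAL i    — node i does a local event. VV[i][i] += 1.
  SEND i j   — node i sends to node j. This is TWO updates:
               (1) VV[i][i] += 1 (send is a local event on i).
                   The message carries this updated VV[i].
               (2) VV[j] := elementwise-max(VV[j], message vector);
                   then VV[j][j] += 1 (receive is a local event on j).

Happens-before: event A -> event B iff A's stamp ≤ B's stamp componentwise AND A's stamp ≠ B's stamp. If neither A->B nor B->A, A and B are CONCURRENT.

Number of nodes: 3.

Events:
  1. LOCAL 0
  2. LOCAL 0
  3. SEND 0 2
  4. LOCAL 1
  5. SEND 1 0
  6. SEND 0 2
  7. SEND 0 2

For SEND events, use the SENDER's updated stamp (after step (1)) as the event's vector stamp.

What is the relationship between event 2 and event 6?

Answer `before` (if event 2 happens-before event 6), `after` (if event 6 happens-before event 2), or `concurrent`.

Answer: before

Derivation:
Initial: VV[0]=[0, 0, 0]
Initial: VV[1]=[0, 0, 0]
Initial: VV[2]=[0, 0, 0]
Event 1: LOCAL 0: VV[0][0]++ -> VV[0]=[1, 0, 0]
Event 2: LOCAL 0: VV[0][0]++ -> VV[0]=[2, 0, 0]
Event 3: SEND 0->2: VV[0][0]++ -> VV[0]=[3, 0, 0], msg_vec=[3, 0, 0]; VV[2]=max(VV[2],msg_vec) then VV[2][2]++ -> VV[2]=[3, 0, 1]
Event 4: LOCAL 1: VV[1][1]++ -> VV[1]=[0, 1, 0]
Event 5: SEND 1->0: VV[1][1]++ -> VV[1]=[0, 2, 0], msg_vec=[0, 2, 0]; VV[0]=max(VV[0],msg_vec) then VV[0][0]++ -> VV[0]=[4, 2, 0]
Event 6: SEND 0->2: VV[0][0]++ -> VV[0]=[5, 2, 0], msg_vec=[5, 2, 0]; VV[2]=max(VV[2],msg_vec) then VV[2][2]++ -> VV[2]=[5, 2, 2]
Event 7: SEND 0->2: VV[0][0]++ -> VV[0]=[6, 2, 0], msg_vec=[6, 2, 0]; VV[2]=max(VV[2],msg_vec) then VV[2][2]++ -> VV[2]=[6, 2, 3]
Event 2 stamp: [2, 0, 0]
Event 6 stamp: [5, 2, 0]
[2, 0, 0] <= [5, 2, 0]? True
[5, 2, 0] <= [2, 0, 0]? False
Relation: before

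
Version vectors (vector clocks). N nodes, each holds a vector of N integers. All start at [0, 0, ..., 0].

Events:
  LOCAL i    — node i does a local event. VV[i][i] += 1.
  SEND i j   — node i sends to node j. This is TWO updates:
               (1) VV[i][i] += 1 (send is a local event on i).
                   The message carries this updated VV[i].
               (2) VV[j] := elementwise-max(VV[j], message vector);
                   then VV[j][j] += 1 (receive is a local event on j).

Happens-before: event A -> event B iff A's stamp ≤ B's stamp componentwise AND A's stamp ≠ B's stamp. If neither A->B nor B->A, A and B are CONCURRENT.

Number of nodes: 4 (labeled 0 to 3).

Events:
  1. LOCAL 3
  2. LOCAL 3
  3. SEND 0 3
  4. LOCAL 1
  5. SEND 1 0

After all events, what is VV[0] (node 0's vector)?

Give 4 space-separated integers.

Answer: 2 2 0 0

Derivation:
Initial: VV[0]=[0, 0, 0, 0]
Initial: VV[1]=[0, 0, 0, 0]
Initial: VV[2]=[0, 0, 0, 0]
Initial: VV[3]=[0, 0, 0, 0]
Event 1: LOCAL 3: VV[3][3]++ -> VV[3]=[0, 0, 0, 1]
Event 2: LOCAL 3: VV[3][3]++ -> VV[3]=[0, 0, 0, 2]
Event 3: SEND 0->3: VV[0][0]++ -> VV[0]=[1, 0, 0, 0], msg_vec=[1, 0, 0, 0]; VV[3]=max(VV[3],msg_vec) then VV[3][3]++ -> VV[3]=[1, 0, 0, 3]
Event 4: LOCAL 1: VV[1][1]++ -> VV[1]=[0, 1, 0, 0]
Event 5: SEND 1->0: VV[1][1]++ -> VV[1]=[0, 2, 0, 0], msg_vec=[0, 2, 0, 0]; VV[0]=max(VV[0],msg_vec) then VV[0][0]++ -> VV[0]=[2, 2, 0, 0]
Final vectors: VV[0]=[2, 2, 0, 0]; VV[1]=[0, 2, 0, 0]; VV[2]=[0, 0, 0, 0]; VV[3]=[1, 0, 0, 3]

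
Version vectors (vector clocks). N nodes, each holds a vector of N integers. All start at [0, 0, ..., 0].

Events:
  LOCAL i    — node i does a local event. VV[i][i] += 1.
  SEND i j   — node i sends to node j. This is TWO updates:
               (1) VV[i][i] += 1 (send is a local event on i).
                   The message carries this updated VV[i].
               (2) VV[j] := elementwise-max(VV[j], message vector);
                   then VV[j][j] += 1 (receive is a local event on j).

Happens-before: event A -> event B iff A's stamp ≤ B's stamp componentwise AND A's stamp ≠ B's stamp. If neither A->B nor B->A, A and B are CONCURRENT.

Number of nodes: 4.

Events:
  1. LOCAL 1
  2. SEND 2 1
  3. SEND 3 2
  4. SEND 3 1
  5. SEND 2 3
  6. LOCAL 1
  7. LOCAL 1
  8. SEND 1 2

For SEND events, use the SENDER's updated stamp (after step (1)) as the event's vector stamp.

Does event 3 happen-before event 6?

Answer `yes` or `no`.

Answer: yes

Derivation:
Initial: VV[0]=[0, 0, 0, 0]
Initial: VV[1]=[0, 0, 0, 0]
Initial: VV[2]=[0, 0, 0, 0]
Initial: VV[3]=[0, 0, 0, 0]
Event 1: LOCAL 1: VV[1][1]++ -> VV[1]=[0, 1, 0, 0]
Event 2: SEND 2->1: VV[2][2]++ -> VV[2]=[0, 0, 1, 0], msg_vec=[0, 0, 1, 0]; VV[1]=max(VV[1],msg_vec) then VV[1][1]++ -> VV[1]=[0, 2, 1, 0]
Event 3: SEND 3->2: VV[3][3]++ -> VV[3]=[0, 0, 0, 1], msg_vec=[0, 0, 0, 1]; VV[2]=max(VV[2],msg_vec) then VV[2][2]++ -> VV[2]=[0, 0, 2, 1]
Event 4: SEND 3->1: VV[3][3]++ -> VV[3]=[0, 0, 0, 2], msg_vec=[0, 0, 0, 2]; VV[1]=max(VV[1],msg_vec) then VV[1][1]++ -> VV[1]=[0, 3, 1, 2]
Event 5: SEND 2->3: VV[2][2]++ -> VV[2]=[0, 0, 3, 1], msg_vec=[0, 0, 3, 1]; VV[3]=max(VV[3],msg_vec) then VV[3][3]++ -> VV[3]=[0, 0, 3, 3]
Event 6: LOCAL 1: VV[1][1]++ -> VV[1]=[0, 4, 1, 2]
Event 7: LOCAL 1: VV[1][1]++ -> VV[1]=[0, 5, 1, 2]
Event 8: SEND 1->2: VV[1][1]++ -> VV[1]=[0, 6, 1, 2], msg_vec=[0, 6, 1, 2]; VV[2]=max(VV[2],msg_vec) then VV[2][2]++ -> VV[2]=[0, 6, 4, 2]
Event 3 stamp: [0, 0, 0, 1]
Event 6 stamp: [0, 4, 1, 2]
[0, 0, 0, 1] <= [0, 4, 1, 2]? True. Equal? False. Happens-before: True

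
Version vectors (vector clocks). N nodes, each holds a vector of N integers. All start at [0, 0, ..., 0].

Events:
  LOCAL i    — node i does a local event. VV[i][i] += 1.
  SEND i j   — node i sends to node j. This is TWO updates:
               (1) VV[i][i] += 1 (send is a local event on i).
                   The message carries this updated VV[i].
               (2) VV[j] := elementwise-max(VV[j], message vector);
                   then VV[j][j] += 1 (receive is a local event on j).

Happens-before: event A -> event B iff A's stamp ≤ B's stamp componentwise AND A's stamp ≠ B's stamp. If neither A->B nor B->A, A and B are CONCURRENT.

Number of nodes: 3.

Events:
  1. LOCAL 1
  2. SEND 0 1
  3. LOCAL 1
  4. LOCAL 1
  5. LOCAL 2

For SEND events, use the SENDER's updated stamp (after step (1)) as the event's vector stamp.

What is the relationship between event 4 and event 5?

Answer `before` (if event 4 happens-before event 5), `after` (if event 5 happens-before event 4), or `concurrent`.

Initial: VV[0]=[0, 0, 0]
Initial: VV[1]=[0, 0, 0]
Initial: VV[2]=[0, 0, 0]
Event 1: LOCAL 1: VV[1][1]++ -> VV[1]=[0, 1, 0]
Event 2: SEND 0->1: VV[0][0]++ -> VV[0]=[1, 0, 0], msg_vec=[1, 0, 0]; VV[1]=max(VV[1],msg_vec) then VV[1][1]++ -> VV[1]=[1, 2, 0]
Event 3: LOCAL 1: VV[1][1]++ -> VV[1]=[1, 3, 0]
Event 4: LOCAL 1: VV[1][1]++ -> VV[1]=[1, 4, 0]
Event 5: LOCAL 2: VV[2][2]++ -> VV[2]=[0, 0, 1]
Event 4 stamp: [1, 4, 0]
Event 5 stamp: [0, 0, 1]
[1, 4, 0] <= [0, 0, 1]? False
[0, 0, 1] <= [1, 4, 0]? False
Relation: concurrent

Answer: concurrent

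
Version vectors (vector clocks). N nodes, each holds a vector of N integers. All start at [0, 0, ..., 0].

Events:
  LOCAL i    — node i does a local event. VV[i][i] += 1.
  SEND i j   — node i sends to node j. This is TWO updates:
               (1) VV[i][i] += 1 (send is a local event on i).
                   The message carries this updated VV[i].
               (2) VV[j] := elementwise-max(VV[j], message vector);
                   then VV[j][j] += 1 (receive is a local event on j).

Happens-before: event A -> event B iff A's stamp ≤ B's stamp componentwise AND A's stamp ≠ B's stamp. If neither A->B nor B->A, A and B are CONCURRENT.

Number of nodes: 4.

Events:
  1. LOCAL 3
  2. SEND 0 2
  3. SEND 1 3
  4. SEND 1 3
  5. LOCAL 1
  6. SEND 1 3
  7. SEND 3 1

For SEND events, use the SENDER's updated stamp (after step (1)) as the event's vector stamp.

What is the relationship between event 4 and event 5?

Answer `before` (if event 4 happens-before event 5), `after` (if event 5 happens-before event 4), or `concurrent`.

Initial: VV[0]=[0, 0, 0, 0]
Initial: VV[1]=[0, 0, 0, 0]
Initial: VV[2]=[0, 0, 0, 0]
Initial: VV[3]=[0, 0, 0, 0]
Event 1: LOCAL 3: VV[3][3]++ -> VV[3]=[0, 0, 0, 1]
Event 2: SEND 0->2: VV[0][0]++ -> VV[0]=[1, 0, 0, 0], msg_vec=[1, 0, 0, 0]; VV[2]=max(VV[2],msg_vec) then VV[2][2]++ -> VV[2]=[1, 0, 1, 0]
Event 3: SEND 1->3: VV[1][1]++ -> VV[1]=[0, 1, 0, 0], msg_vec=[0, 1, 0, 0]; VV[3]=max(VV[3],msg_vec) then VV[3][3]++ -> VV[3]=[0, 1, 0, 2]
Event 4: SEND 1->3: VV[1][1]++ -> VV[1]=[0, 2, 0, 0], msg_vec=[0, 2, 0, 0]; VV[3]=max(VV[3],msg_vec) then VV[3][3]++ -> VV[3]=[0, 2, 0, 3]
Event 5: LOCAL 1: VV[1][1]++ -> VV[1]=[0, 3, 0, 0]
Event 6: SEND 1->3: VV[1][1]++ -> VV[1]=[0, 4, 0, 0], msg_vec=[0, 4, 0, 0]; VV[3]=max(VV[3],msg_vec) then VV[3][3]++ -> VV[3]=[0, 4, 0, 4]
Event 7: SEND 3->1: VV[3][3]++ -> VV[3]=[0, 4, 0, 5], msg_vec=[0, 4, 0, 5]; VV[1]=max(VV[1],msg_vec) then VV[1][1]++ -> VV[1]=[0, 5, 0, 5]
Event 4 stamp: [0, 2, 0, 0]
Event 5 stamp: [0, 3, 0, 0]
[0, 2, 0, 0] <= [0, 3, 0, 0]? True
[0, 3, 0, 0] <= [0, 2, 0, 0]? False
Relation: before

Answer: before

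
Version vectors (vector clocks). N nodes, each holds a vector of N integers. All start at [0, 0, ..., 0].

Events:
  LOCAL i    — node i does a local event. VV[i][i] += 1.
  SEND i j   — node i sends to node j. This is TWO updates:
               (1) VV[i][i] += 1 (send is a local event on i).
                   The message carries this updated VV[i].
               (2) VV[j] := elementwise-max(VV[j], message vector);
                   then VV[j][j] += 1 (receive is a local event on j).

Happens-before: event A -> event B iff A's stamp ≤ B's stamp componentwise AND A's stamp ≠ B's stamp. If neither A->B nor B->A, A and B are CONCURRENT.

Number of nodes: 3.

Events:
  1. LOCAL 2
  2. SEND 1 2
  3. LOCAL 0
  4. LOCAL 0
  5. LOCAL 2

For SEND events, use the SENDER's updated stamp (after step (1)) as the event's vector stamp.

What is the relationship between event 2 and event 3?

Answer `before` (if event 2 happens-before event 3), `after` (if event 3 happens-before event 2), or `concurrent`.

Initial: VV[0]=[0, 0, 0]
Initial: VV[1]=[0, 0, 0]
Initial: VV[2]=[0, 0, 0]
Event 1: LOCAL 2: VV[2][2]++ -> VV[2]=[0, 0, 1]
Event 2: SEND 1->2: VV[1][1]++ -> VV[1]=[0, 1, 0], msg_vec=[0, 1, 0]; VV[2]=max(VV[2],msg_vec) then VV[2][2]++ -> VV[2]=[0, 1, 2]
Event 3: LOCAL 0: VV[0][0]++ -> VV[0]=[1, 0, 0]
Event 4: LOCAL 0: VV[0][0]++ -> VV[0]=[2, 0, 0]
Event 5: LOCAL 2: VV[2][2]++ -> VV[2]=[0, 1, 3]
Event 2 stamp: [0, 1, 0]
Event 3 stamp: [1, 0, 0]
[0, 1, 0] <= [1, 0, 0]? False
[1, 0, 0] <= [0, 1, 0]? False
Relation: concurrent

Answer: concurrent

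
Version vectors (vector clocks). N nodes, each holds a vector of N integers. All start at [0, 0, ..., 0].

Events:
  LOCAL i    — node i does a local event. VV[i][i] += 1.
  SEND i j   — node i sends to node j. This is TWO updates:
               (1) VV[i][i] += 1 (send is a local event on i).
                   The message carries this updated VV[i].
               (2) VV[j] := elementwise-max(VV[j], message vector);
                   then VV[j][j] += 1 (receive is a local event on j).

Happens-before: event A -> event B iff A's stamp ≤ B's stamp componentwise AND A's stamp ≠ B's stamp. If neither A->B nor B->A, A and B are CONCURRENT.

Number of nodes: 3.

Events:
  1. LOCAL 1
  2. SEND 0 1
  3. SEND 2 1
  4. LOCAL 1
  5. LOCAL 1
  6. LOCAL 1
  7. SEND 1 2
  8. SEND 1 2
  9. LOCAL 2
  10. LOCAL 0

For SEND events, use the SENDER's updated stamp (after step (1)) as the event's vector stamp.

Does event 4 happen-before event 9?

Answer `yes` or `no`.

Answer: yes

Derivation:
Initial: VV[0]=[0, 0, 0]
Initial: VV[1]=[0, 0, 0]
Initial: VV[2]=[0, 0, 0]
Event 1: LOCAL 1: VV[1][1]++ -> VV[1]=[0, 1, 0]
Event 2: SEND 0->1: VV[0][0]++ -> VV[0]=[1, 0, 0], msg_vec=[1, 0, 0]; VV[1]=max(VV[1],msg_vec) then VV[1][1]++ -> VV[1]=[1, 2, 0]
Event 3: SEND 2->1: VV[2][2]++ -> VV[2]=[0, 0, 1], msg_vec=[0, 0, 1]; VV[1]=max(VV[1],msg_vec) then VV[1][1]++ -> VV[1]=[1, 3, 1]
Event 4: LOCAL 1: VV[1][1]++ -> VV[1]=[1, 4, 1]
Event 5: LOCAL 1: VV[1][1]++ -> VV[1]=[1, 5, 1]
Event 6: LOCAL 1: VV[1][1]++ -> VV[1]=[1, 6, 1]
Event 7: SEND 1->2: VV[1][1]++ -> VV[1]=[1, 7, 1], msg_vec=[1, 7, 1]; VV[2]=max(VV[2],msg_vec) then VV[2][2]++ -> VV[2]=[1, 7, 2]
Event 8: SEND 1->2: VV[1][1]++ -> VV[1]=[1, 8, 1], msg_vec=[1, 8, 1]; VV[2]=max(VV[2],msg_vec) then VV[2][2]++ -> VV[2]=[1, 8, 3]
Event 9: LOCAL 2: VV[2][2]++ -> VV[2]=[1, 8, 4]
Event 10: LOCAL 0: VV[0][0]++ -> VV[0]=[2, 0, 0]
Event 4 stamp: [1, 4, 1]
Event 9 stamp: [1, 8, 4]
[1, 4, 1] <= [1, 8, 4]? True. Equal? False. Happens-before: True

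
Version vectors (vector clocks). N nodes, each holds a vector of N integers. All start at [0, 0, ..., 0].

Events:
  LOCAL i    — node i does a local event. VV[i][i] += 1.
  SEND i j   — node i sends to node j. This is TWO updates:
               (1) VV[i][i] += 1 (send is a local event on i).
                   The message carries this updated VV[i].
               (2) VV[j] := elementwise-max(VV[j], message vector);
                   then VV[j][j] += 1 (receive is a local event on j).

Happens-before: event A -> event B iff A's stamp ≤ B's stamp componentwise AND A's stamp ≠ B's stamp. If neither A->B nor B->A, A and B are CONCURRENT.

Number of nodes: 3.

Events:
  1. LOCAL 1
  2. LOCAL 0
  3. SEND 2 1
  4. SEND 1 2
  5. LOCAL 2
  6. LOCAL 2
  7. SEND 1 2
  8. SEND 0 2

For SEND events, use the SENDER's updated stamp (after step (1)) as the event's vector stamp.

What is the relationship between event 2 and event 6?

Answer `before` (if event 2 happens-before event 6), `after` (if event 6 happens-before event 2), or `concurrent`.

Initial: VV[0]=[0, 0, 0]
Initial: VV[1]=[0, 0, 0]
Initial: VV[2]=[0, 0, 0]
Event 1: LOCAL 1: VV[1][1]++ -> VV[1]=[0, 1, 0]
Event 2: LOCAL 0: VV[0][0]++ -> VV[0]=[1, 0, 0]
Event 3: SEND 2->1: VV[2][2]++ -> VV[2]=[0, 0, 1], msg_vec=[0, 0, 1]; VV[1]=max(VV[1],msg_vec) then VV[1][1]++ -> VV[1]=[0, 2, 1]
Event 4: SEND 1->2: VV[1][1]++ -> VV[1]=[0, 3, 1], msg_vec=[0, 3, 1]; VV[2]=max(VV[2],msg_vec) then VV[2][2]++ -> VV[2]=[0, 3, 2]
Event 5: LOCAL 2: VV[2][2]++ -> VV[2]=[0, 3, 3]
Event 6: LOCAL 2: VV[2][2]++ -> VV[2]=[0, 3, 4]
Event 7: SEND 1->2: VV[1][1]++ -> VV[1]=[0, 4, 1], msg_vec=[0, 4, 1]; VV[2]=max(VV[2],msg_vec) then VV[2][2]++ -> VV[2]=[0, 4, 5]
Event 8: SEND 0->2: VV[0][0]++ -> VV[0]=[2, 0, 0], msg_vec=[2, 0, 0]; VV[2]=max(VV[2],msg_vec) then VV[2][2]++ -> VV[2]=[2, 4, 6]
Event 2 stamp: [1, 0, 0]
Event 6 stamp: [0, 3, 4]
[1, 0, 0] <= [0, 3, 4]? False
[0, 3, 4] <= [1, 0, 0]? False
Relation: concurrent

Answer: concurrent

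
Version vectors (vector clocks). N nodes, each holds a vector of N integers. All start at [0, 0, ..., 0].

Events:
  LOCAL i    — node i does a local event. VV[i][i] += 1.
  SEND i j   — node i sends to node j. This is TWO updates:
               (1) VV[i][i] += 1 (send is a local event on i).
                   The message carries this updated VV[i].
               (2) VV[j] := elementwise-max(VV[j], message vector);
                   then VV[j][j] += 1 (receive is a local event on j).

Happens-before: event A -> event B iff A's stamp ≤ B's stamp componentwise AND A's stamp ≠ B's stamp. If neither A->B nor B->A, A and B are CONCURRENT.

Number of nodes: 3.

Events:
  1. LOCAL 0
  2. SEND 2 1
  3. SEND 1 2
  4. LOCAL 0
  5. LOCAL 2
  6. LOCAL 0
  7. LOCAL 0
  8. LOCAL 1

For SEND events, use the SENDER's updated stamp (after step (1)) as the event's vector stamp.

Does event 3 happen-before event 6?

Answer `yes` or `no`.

Initial: VV[0]=[0, 0, 0]
Initial: VV[1]=[0, 0, 0]
Initial: VV[2]=[0, 0, 0]
Event 1: LOCAL 0: VV[0][0]++ -> VV[0]=[1, 0, 0]
Event 2: SEND 2->1: VV[2][2]++ -> VV[2]=[0, 0, 1], msg_vec=[0, 0, 1]; VV[1]=max(VV[1],msg_vec) then VV[1][1]++ -> VV[1]=[0, 1, 1]
Event 3: SEND 1->2: VV[1][1]++ -> VV[1]=[0, 2, 1], msg_vec=[0, 2, 1]; VV[2]=max(VV[2],msg_vec) then VV[2][2]++ -> VV[2]=[0, 2, 2]
Event 4: LOCAL 0: VV[0][0]++ -> VV[0]=[2, 0, 0]
Event 5: LOCAL 2: VV[2][2]++ -> VV[2]=[0, 2, 3]
Event 6: LOCAL 0: VV[0][0]++ -> VV[0]=[3, 0, 0]
Event 7: LOCAL 0: VV[0][0]++ -> VV[0]=[4, 0, 0]
Event 8: LOCAL 1: VV[1][1]++ -> VV[1]=[0, 3, 1]
Event 3 stamp: [0, 2, 1]
Event 6 stamp: [3, 0, 0]
[0, 2, 1] <= [3, 0, 0]? False. Equal? False. Happens-before: False

Answer: no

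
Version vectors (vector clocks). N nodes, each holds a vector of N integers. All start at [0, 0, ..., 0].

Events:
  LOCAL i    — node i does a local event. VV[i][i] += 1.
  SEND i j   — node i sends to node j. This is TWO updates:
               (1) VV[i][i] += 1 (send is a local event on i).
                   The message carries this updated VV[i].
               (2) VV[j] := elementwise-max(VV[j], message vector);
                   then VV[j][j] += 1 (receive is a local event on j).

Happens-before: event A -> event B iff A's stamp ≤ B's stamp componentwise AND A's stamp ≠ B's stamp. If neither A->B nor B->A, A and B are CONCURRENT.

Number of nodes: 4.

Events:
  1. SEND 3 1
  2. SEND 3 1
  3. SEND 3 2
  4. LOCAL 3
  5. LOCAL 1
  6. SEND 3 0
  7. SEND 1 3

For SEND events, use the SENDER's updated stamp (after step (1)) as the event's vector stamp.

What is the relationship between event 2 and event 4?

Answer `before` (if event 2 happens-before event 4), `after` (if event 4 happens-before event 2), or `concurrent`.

Initial: VV[0]=[0, 0, 0, 0]
Initial: VV[1]=[0, 0, 0, 0]
Initial: VV[2]=[0, 0, 0, 0]
Initial: VV[3]=[0, 0, 0, 0]
Event 1: SEND 3->1: VV[3][3]++ -> VV[3]=[0, 0, 0, 1], msg_vec=[0, 0, 0, 1]; VV[1]=max(VV[1],msg_vec) then VV[1][1]++ -> VV[1]=[0, 1, 0, 1]
Event 2: SEND 3->1: VV[3][3]++ -> VV[3]=[0, 0, 0, 2], msg_vec=[0, 0, 0, 2]; VV[1]=max(VV[1],msg_vec) then VV[1][1]++ -> VV[1]=[0, 2, 0, 2]
Event 3: SEND 3->2: VV[3][3]++ -> VV[3]=[0, 0, 0, 3], msg_vec=[0, 0, 0, 3]; VV[2]=max(VV[2],msg_vec) then VV[2][2]++ -> VV[2]=[0, 0, 1, 3]
Event 4: LOCAL 3: VV[3][3]++ -> VV[3]=[0, 0, 0, 4]
Event 5: LOCAL 1: VV[1][1]++ -> VV[1]=[0, 3, 0, 2]
Event 6: SEND 3->0: VV[3][3]++ -> VV[3]=[0, 0, 0, 5], msg_vec=[0, 0, 0, 5]; VV[0]=max(VV[0],msg_vec) then VV[0][0]++ -> VV[0]=[1, 0, 0, 5]
Event 7: SEND 1->3: VV[1][1]++ -> VV[1]=[0, 4, 0, 2], msg_vec=[0, 4, 0, 2]; VV[3]=max(VV[3],msg_vec) then VV[3][3]++ -> VV[3]=[0, 4, 0, 6]
Event 2 stamp: [0, 0, 0, 2]
Event 4 stamp: [0, 0, 0, 4]
[0, 0, 0, 2] <= [0, 0, 0, 4]? True
[0, 0, 0, 4] <= [0, 0, 0, 2]? False
Relation: before

Answer: before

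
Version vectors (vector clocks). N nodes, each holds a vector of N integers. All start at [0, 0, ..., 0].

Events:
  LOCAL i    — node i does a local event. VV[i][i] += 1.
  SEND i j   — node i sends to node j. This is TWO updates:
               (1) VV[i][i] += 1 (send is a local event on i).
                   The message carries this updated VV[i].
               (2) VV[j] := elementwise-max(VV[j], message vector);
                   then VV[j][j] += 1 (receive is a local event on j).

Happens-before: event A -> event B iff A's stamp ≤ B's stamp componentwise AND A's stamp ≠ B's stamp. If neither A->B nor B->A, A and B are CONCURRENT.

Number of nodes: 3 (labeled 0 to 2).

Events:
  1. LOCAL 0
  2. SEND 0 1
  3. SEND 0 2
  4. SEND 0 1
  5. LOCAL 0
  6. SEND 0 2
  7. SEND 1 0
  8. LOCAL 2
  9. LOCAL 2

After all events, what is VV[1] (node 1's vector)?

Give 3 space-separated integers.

Initial: VV[0]=[0, 0, 0]
Initial: VV[1]=[0, 0, 0]
Initial: VV[2]=[0, 0, 0]
Event 1: LOCAL 0: VV[0][0]++ -> VV[0]=[1, 0, 0]
Event 2: SEND 0->1: VV[0][0]++ -> VV[0]=[2, 0, 0], msg_vec=[2, 0, 0]; VV[1]=max(VV[1],msg_vec) then VV[1][1]++ -> VV[1]=[2, 1, 0]
Event 3: SEND 0->2: VV[0][0]++ -> VV[0]=[3, 0, 0], msg_vec=[3, 0, 0]; VV[2]=max(VV[2],msg_vec) then VV[2][2]++ -> VV[2]=[3, 0, 1]
Event 4: SEND 0->1: VV[0][0]++ -> VV[0]=[4, 0, 0], msg_vec=[4, 0, 0]; VV[1]=max(VV[1],msg_vec) then VV[1][1]++ -> VV[1]=[4, 2, 0]
Event 5: LOCAL 0: VV[0][0]++ -> VV[0]=[5, 0, 0]
Event 6: SEND 0->2: VV[0][0]++ -> VV[0]=[6, 0, 0], msg_vec=[6, 0, 0]; VV[2]=max(VV[2],msg_vec) then VV[2][2]++ -> VV[2]=[6, 0, 2]
Event 7: SEND 1->0: VV[1][1]++ -> VV[1]=[4, 3, 0], msg_vec=[4, 3, 0]; VV[0]=max(VV[0],msg_vec) then VV[0][0]++ -> VV[0]=[7, 3, 0]
Event 8: LOCAL 2: VV[2][2]++ -> VV[2]=[6, 0, 3]
Event 9: LOCAL 2: VV[2][2]++ -> VV[2]=[6, 0, 4]
Final vectors: VV[0]=[7, 3, 0]; VV[1]=[4, 3, 0]; VV[2]=[6, 0, 4]

Answer: 4 3 0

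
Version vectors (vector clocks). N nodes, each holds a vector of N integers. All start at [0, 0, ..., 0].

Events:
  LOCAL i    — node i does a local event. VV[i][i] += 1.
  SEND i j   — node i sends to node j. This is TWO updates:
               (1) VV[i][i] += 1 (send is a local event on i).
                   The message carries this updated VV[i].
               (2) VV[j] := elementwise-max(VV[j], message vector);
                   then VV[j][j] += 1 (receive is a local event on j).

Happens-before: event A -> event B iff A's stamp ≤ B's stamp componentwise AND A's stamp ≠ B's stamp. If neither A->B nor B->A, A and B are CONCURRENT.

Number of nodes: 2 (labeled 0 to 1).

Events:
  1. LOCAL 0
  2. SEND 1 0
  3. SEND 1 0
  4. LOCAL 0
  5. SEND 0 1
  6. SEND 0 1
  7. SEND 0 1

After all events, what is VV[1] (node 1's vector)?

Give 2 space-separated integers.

Answer: 7 5

Derivation:
Initial: VV[0]=[0, 0]
Initial: VV[1]=[0, 0]
Event 1: LOCAL 0: VV[0][0]++ -> VV[0]=[1, 0]
Event 2: SEND 1->0: VV[1][1]++ -> VV[1]=[0, 1], msg_vec=[0, 1]; VV[0]=max(VV[0],msg_vec) then VV[0][0]++ -> VV[0]=[2, 1]
Event 3: SEND 1->0: VV[1][1]++ -> VV[1]=[0, 2], msg_vec=[0, 2]; VV[0]=max(VV[0],msg_vec) then VV[0][0]++ -> VV[0]=[3, 2]
Event 4: LOCAL 0: VV[0][0]++ -> VV[0]=[4, 2]
Event 5: SEND 0->1: VV[0][0]++ -> VV[0]=[5, 2], msg_vec=[5, 2]; VV[1]=max(VV[1],msg_vec) then VV[1][1]++ -> VV[1]=[5, 3]
Event 6: SEND 0->1: VV[0][0]++ -> VV[0]=[6, 2], msg_vec=[6, 2]; VV[1]=max(VV[1],msg_vec) then VV[1][1]++ -> VV[1]=[6, 4]
Event 7: SEND 0->1: VV[0][0]++ -> VV[0]=[7, 2], msg_vec=[7, 2]; VV[1]=max(VV[1],msg_vec) then VV[1][1]++ -> VV[1]=[7, 5]
Final vectors: VV[0]=[7, 2]; VV[1]=[7, 5]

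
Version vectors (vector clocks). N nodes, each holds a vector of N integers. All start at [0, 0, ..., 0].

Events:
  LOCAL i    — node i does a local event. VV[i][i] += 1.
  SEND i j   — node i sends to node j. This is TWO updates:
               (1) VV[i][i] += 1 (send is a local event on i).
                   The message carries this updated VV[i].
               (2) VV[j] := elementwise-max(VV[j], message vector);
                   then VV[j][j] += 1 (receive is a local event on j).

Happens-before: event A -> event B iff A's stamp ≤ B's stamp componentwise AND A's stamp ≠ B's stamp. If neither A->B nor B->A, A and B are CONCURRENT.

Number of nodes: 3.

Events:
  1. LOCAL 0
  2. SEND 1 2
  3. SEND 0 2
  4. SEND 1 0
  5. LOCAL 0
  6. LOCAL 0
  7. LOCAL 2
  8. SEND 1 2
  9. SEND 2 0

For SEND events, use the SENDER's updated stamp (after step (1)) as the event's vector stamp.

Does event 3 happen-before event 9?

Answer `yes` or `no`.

Initial: VV[0]=[0, 0, 0]
Initial: VV[1]=[0, 0, 0]
Initial: VV[2]=[0, 0, 0]
Event 1: LOCAL 0: VV[0][0]++ -> VV[0]=[1, 0, 0]
Event 2: SEND 1->2: VV[1][1]++ -> VV[1]=[0, 1, 0], msg_vec=[0, 1, 0]; VV[2]=max(VV[2],msg_vec) then VV[2][2]++ -> VV[2]=[0, 1, 1]
Event 3: SEND 0->2: VV[0][0]++ -> VV[0]=[2, 0, 0], msg_vec=[2, 0, 0]; VV[2]=max(VV[2],msg_vec) then VV[2][2]++ -> VV[2]=[2, 1, 2]
Event 4: SEND 1->0: VV[1][1]++ -> VV[1]=[0, 2, 0], msg_vec=[0, 2, 0]; VV[0]=max(VV[0],msg_vec) then VV[0][0]++ -> VV[0]=[3, 2, 0]
Event 5: LOCAL 0: VV[0][0]++ -> VV[0]=[4, 2, 0]
Event 6: LOCAL 0: VV[0][0]++ -> VV[0]=[5, 2, 0]
Event 7: LOCAL 2: VV[2][2]++ -> VV[2]=[2, 1, 3]
Event 8: SEND 1->2: VV[1][1]++ -> VV[1]=[0, 3, 0], msg_vec=[0, 3, 0]; VV[2]=max(VV[2],msg_vec) then VV[2][2]++ -> VV[2]=[2, 3, 4]
Event 9: SEND 2->0: VV[2][2]++ -> VV[2]=[2, 3, 5], msg_vec=[2, 3, 5]; VV[0]=max(VV[0],msg_vec) then VV[0][0]++ -> VV[0]=[6, 3, 5]
Event 3 stamp: [2, 0, 0]
Event 9 stamp: [2, 3, 5]
[2, 0, 0] <= [2, 3, 5]? True. Equal? False. Happens-before: True

Answer: yes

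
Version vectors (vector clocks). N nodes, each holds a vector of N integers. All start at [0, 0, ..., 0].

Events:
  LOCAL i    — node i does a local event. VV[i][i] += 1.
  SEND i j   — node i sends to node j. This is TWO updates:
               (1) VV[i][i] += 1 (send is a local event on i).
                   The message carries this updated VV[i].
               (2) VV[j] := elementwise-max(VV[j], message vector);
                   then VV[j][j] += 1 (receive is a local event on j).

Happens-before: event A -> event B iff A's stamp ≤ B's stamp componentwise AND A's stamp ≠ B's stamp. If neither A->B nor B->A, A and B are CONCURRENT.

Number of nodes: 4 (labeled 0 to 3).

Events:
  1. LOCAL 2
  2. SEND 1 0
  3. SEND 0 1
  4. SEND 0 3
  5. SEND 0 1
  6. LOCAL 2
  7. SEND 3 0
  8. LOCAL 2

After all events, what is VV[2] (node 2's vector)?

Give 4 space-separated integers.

Initial: VV[0]=[0, 0, 0, 0]
Initial: VV[1]=[0, 0, 0, 0]
Initial: VV[2]=[0, 0, 0, 0]
Initial: VV[3]=[0, 0, 0, 0]
Event 1: LOCAL 2: VV[2][2]++ -> VV[2]=[0, 0, 1, 0]
Event 2: SEND 1->0: VV[1][1]++ -> VV[1]=[0, 1, 0, 0], msg_vec=[0, 1, 0, 0]; VV[0]=max(VV[0],msg_vec) then VV[0][0]++ -> VV[0]=[1, 1, 0, 0]
Event 3: SEND 0->1: VV[0][0]++ -> VV[0]=[2, 1, 0, 0], msg_vec=[2, 1, 0, 0]; VV[1]=max(VV[1],msg_vec) then VV[1][1]++ -> VV[1]=[2, 2, 0, 0]
Event 4: SEND 0->3: VV[0][0]++ -> VV[0]=[3, 1, 0, 0], msg_vec=[3, 1, 0, 0]; VV[3]=max(VV[3],msg_vec) then VV[3][3]++ -> VV[3]=[3, 1, 0, 1]
Event 5: SEND 0->1: VV[0][0]++ -> VV[0]=[4, 1, 0, 0], msg_vec=[4, 1, 0, 0]; VV[1]=max(VV[1],msg_vec) then VV[1][1]++ -> VV[1]=[4, 3, 0, 0]
Event 6: LOCAL 2: VV[2][2]++ -> VV[2]=[0, 0, 2, 0]
Event 7: SEND 3->0: VV[3][3]++ -> VV[3]=[3, 1, 0, 2], msg_vec=[3, 1, 0, 2]; VV[0]=max(VV[0],msg_vec) then VV[0][0]++ -> VV[0]=[5, 1, 0, 2]
Event 8: LOCAL 2: VV[2][2]++ -> VV[2]=[0, 0, 3, 0]
Final vectors: VV[0]=[5, 1, 0, 2]; VV[1]=[4, 3, 0, 0]; VV[2]=[0, 0, 3, 0]; VV[3]=[3, 1, 0, 2]

Answer: 0 0 3 0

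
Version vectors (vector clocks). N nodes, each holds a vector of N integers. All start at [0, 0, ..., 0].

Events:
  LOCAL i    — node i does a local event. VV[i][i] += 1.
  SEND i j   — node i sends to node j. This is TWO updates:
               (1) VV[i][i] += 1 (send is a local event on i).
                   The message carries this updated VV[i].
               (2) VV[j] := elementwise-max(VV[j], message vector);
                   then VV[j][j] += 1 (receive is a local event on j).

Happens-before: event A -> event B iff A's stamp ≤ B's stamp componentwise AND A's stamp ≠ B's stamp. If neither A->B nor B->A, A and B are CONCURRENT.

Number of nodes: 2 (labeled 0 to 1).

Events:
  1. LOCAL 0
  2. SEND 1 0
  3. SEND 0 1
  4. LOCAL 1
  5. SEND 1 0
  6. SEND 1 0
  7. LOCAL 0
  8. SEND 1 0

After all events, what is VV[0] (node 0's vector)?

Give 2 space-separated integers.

Answer: 7 6

Derivation:
Initial: VV[0]=[0, 0]
Initial: VV[1]=[0, 0]
Event 1: LOCAL 0: VV[0][0]++ -> VV[0]=[1, 0]
Event 2: SEND 1->0: VV[1][1]++ -> VV[1]=[0, 1], msg_vec=[0, 1]; VV[0]=max(VV[0],msg_vec) then VV[0][0]++ -> VV[0]=[2, 1]
Event 3: SEND 0->1: VV[0][0]++ -> VV[0]=[3, 1], msg_vec=[3, 1]; VV[1]=max(VV[1],msg_vec) then VV[1][1]++ -> VV[1]=[3, 2]
Event 4: LOCAL 1: VV[1][1]++ -> VV[1]=[3, 3]
Event 5: SEND 1->0: VV[1][1]++ -> VV[1]=[3, 4], msg_vec=[3, 4]; VV[0]=max(VV[0],msg_vec) then VV[0][0]++ -> VV[0]=[4, 4]
Event 6: SEND 1->0: VV[1][1]++ -> VV[1]=[3, 5], msg_vec=[3, 5]; VV[0]=max(VV[0],msg_vec) then VV[0][0]++ -> VV[0]=[5, 5]
Event 7: LOCAL 0: VV[0][0]++ -> VV[0]=[6, 5]
Event 8: SEND 1->0: VV[1][1]++ -> VV[1]=[3, 6], msg_vec=[3, 6]; VV[0]=max(VV[0],msg_vec) then VV[0][0]++ -> VV[0]=[7, 6]
Final vectors: VV[0]=[7, 6]; VV[1]=[3, 6]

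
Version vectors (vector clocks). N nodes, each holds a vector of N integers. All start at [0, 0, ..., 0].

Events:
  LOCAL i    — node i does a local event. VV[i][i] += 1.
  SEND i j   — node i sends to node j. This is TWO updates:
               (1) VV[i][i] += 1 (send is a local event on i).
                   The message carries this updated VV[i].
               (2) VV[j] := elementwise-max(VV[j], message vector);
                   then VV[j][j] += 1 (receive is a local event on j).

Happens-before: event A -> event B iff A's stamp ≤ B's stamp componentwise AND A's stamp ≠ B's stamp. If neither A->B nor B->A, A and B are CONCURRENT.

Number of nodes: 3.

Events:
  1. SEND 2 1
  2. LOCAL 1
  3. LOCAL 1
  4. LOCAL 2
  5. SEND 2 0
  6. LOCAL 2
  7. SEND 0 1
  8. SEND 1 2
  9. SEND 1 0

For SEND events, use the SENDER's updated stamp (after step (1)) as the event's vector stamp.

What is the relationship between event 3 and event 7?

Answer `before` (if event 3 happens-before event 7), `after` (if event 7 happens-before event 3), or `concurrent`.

Initial: VV[0]=[0, 0, 0]
Initial: VV[1]=[0, 0, 0]
Initial: VV[2]=[0, 0, 0]
Event 1: SEND 2->1: VV[2][2]++ -> VV[2]=[0, 0, 1], msg_vec=[0, 0, 1]; VV[1]=max(VV[1],msg_vec) then VV[1][1]++ -> VV[1]=[0, 1, 1]
Event 2: LOCAL 1: VV[1][1]++ -> VV[1]=[0, 2, 1]
Event 3: LOCAL 1: VV[1][1]++ -> VV[1]=[0, 3, 1]
Event 4: LOCAL 2: VV[2][2]++ -> VV[2]=[0, 0, 2]
Event 5: SEND 2->0: VV[2][2]++ -> VV[2]=[0, 0, 3], msg_vec=[0, 0, 3]; VV[0]=max(VV[0],msg_vec) then VV[0][0]++ -> VV[0]=[1, 0, 3]
Event 6: LOCAL 2: VV[2][2]++ -> VV[2]=[0, 0, 4]
Event 7: SEND 0->1: VV[0][0]++ -> VV[0]=[2, 0, 3], msg_vec=[2, 0, 3]; VV[1]=max(VV[1],msg_vec) then VV[1][1]++ -> VV[1]=[2, 4, 3]
Event 8: SEND 1->2: VV[1][1]++ -> VV[1]=[2, 5, 3], msg_vec=[2, 5, 3]; VV[2]=max(VV[2],msg_vec) then VV[2][2]++ -> VV[2]=[2, 5, 5]
Event 9: SEND 1->0: VV[1][1]++ -> VV[1]=[2, 6, 3], msg_vec=[2, 6, 3]; VV[0]=max(VV[0],msg_vec) then VV[0][0]++ -> VV[0]=[3, 6, 3]
Event 3 stamp: [0, 3, 1]
Event 7 stamp: [2, 0, 3]
[0, 3, 1] <= [2, 0, 3]? False
[2, 0, 3] <= [0, 3, 1]? False
Relation: concurrent

Answer: concurrent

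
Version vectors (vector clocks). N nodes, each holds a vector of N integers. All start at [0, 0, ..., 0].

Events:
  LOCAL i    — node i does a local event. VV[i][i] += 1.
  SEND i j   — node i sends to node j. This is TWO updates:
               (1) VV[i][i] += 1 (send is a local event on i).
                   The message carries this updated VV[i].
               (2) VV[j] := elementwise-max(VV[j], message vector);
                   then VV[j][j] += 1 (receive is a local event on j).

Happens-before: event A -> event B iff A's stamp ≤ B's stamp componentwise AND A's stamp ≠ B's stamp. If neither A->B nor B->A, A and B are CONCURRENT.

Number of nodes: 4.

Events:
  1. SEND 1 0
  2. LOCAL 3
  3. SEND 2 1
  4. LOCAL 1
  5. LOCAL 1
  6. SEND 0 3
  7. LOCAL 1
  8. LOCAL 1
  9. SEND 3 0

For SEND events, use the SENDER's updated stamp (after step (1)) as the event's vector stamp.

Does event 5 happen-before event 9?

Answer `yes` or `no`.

Initial: VV[0]=[0, 0, 0, 0]
Initial: VV[1]=[0, 0, 0, 0]
Initial: VV[2]=[0, 0, 0, 0]
Initial: VV[3]=[0, 0, 0, 0]
Event 1: SEND 1->0: VV[1][1]++ -> VV[1]=[0, 1, 0, 0], msg_vec=[0, 1, 0, 0]; VV[0]=max(VV[0],msg_vec) then VV[0][0]++ -> VV[0]=[1, 1, 0, 0]
Event 2: LOCAL 3: VV[3][3]++ -> VV[3]=[0, 0, 0, 1]
Event 3: SEND 2->1: VV[2][2]++ -> VV[2]=[0, 0, 1, 0], msg_vec=[0, 0, 1, 0]; VV[1]=max(VV[1],msg_vec) then VV[1][1]++ -> VV[1]=[0, 2, 1, 0]
Event 4: LOCAL 1: VV[1][1]++ -> VV[1]=[0, 3, 1, 0]
Event 5: LOCAL 1: VV[1][1]++ -> VV[1]=[0, 4, 1, 0]
Event 6: SEND 0->3: VV[0][0]++ -> VV[0]=[2, 1, 0, 0], msg_vec=[2, 1, 0, 0]; VV[3]=max(VV[3],msg_vec) then VV[3][3]++ -> VV[3]=[2, 1, 0, 2]
Event 7: LOCAL 1: VV[1][1]++ -> VV[1]=[0, 5, 1, 0]
Event 8: LOCAL 1: VV[1][1]++ -> VV[1]=[0, 6, 1, 0]
Event 9: SEND 3->0: VV[3][3]++ -> VV[3]=[2, 1, 0, 3], msg_vec=[2, 1, 0, 3]; VV[0]=max(VV[0],msg_vec) then VV[0][0]++ -> VV[0]=[3, 1, 0, 3]
Event 5 stamp: [0, 4, 1, 0]
Event 9 stamp: [2, 1, 0, 3]
[0, 4, 1, 0] <= [2, 1, 0, 3]? False. Equal? False. Happens-before: False

Answer: no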